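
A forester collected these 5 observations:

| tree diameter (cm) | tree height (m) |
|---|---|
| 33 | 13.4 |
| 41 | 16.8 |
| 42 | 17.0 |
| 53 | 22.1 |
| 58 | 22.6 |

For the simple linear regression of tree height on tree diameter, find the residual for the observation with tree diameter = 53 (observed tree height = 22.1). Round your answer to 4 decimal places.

0.7868

n = 5, Σx = 227, Σy = 91.9, Σxy = 4327.1, Σx² = 10707
Sxx = Σx² − (Σx)²/n = 10707 − 10305.8 = 401.2
Sxy = Σxy − (Σx)(Σy)/n = 4327.1 − 4172.26 = 154.84
b = Sxy/Sxx = 154.84/401.2 = 0.385942
a = ȳ − b·x̄ = 18.38 − 0.385942·45.4 = 0.858225
ŷ(53) = 0.858225 + 0.385942·53 = 21.313161
residual = y − ŷ = 22.1 − 21.313161 = 0.786839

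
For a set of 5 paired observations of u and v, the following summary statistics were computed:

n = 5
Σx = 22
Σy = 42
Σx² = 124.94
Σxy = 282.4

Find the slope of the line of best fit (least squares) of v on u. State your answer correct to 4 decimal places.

Sxx = Σx² − (Σx)²/n = 124.94 − 96.8 = 28.14
Sxy = Σxy − (Σx)(Σy)/n = 282.4 − 184.8 = 97.6
b = Sxy/Sxx = 97.6/28.14 = 3.468372

3.4684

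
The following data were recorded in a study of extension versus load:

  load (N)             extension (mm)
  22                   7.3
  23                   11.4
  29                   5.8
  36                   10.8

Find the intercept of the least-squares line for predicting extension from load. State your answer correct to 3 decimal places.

n = 4, Σx = 110, Σy = 35.3, Σxy = 979.8, Σx² = 3150
Sxx = Σx² − (Σx)²/n = 3150 − 3025 = 125
Sxy = Σxy − (Σx)(Σy)/n = 979.8 − 970.75 = 9.05
b = Sxy/Sxx = 9.05/125 = 0.0724
a = ȳ − b·x̄ = 8.825 − 0.0724·27.5 = 6.834

6.834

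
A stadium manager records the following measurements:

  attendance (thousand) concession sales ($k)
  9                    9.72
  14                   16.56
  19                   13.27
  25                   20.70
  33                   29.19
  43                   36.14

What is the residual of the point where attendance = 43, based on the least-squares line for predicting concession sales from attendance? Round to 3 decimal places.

n = 6, Σx = 143, Σy = 125.58, Σxy = 3606.24, Σx² = 4201
Sxx = Σx² − (Σx)²/n = 4201 − 3408.166667 = 792.833333
Sxy = Σxy − (Σx)(Σy)/n = 3606.24 − 2992.99 = 613.25
b = Sxy/Sxx = 613.25/792.833333 = 0.773492
a = ȳ − b·x̄ = 20.93 − 0.773492·23.833333 = 2.495115
ŷ(43) = 2.495115 + 0.773492·43 = 35.755258
residual = y − ŷ = 36.14 − 35.755258 = 0.384742

0.385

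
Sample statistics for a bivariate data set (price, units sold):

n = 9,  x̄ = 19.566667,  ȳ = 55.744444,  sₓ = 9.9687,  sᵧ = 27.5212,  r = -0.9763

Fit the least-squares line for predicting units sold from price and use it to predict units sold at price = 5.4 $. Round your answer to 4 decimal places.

93.9283

b = r · sᵧ/sₓ = -0.9763 · 27.5212/9.9687 = -2.695331
a = ȳ − b·x̄ = 55.744444 − (-2.695331)·19.566667 = 108.483091
ŷ(5.4) = a + b·5.4 = 108.483091 + (-2.695331)·5.4 = 93.928303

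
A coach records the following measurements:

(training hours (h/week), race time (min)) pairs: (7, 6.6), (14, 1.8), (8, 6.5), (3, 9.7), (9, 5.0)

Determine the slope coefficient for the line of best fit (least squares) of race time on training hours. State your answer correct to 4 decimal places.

-0.7201

n = 5, Σx = 41, Σy = 29.6, Σxy = 197.5, Σx² = 399
Sxx = Σx² − (Σx)²/n = 399 − 336.2 = 62.8
Sxy = Σxy − (Σx)(Σy)/n = 197.5 − 242.72 = -45.22
b = Sxy/Sxx = -45.22/62.8 = -0.720064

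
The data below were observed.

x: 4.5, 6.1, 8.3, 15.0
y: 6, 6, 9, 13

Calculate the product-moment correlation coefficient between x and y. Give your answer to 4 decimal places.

0.9821

n = 4, Σx = 33.9, Σy = 34, Σxy = 333.3, Σx² = 351.35, Σy² = 322
Sxx = Σx² − (Σx)²/n = 351.35 − 287.3025 = 64.0475
Sxy = Σxy − (Σx)(Σy)/n = 333.3 − 288.15 = 45.15
Syy = Σy² − (Σy)²/n = 322 − 289 = 33
r = Sxy/√(Sxx·Syy) = 45.15/√(2113.5675) = 45.15/45.973552 = 0.982086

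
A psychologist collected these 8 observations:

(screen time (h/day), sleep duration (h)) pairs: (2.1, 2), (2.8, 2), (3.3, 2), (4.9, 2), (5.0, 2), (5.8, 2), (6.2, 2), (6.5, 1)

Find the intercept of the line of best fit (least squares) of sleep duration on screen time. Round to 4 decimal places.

2.3377

n = 8, Σx = 36.6, Σy = 15, Σxy = 66.7, Σx² = 186.48
Sxx = Σx² − (Σx)²/n = 186.48 − 167.445 = 19.035
Sxy = Σxy − (Σx)(Σy)/n = 66.7 − 68.625 = -1.925
b = Sxy/Sxx = -1.925/19.035 = -0.101129
a = ȳ − b·x̄ = 1.875 − (-0.101129)·4.575 = 2.337667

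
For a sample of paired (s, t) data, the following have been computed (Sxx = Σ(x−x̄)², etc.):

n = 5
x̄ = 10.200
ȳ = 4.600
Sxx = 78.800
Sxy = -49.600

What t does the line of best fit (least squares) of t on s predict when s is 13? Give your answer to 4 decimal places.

2.8376

b = Sxy/Sxx = -49.6/78.8 = -0.629442
a = ȳ − b·x̄ = 4.6 − (-0.629442)·10.2 = 11.020305
ŷ(13) = a + b·13 = 11.020305 + (-0.629442)·13 = 2.837563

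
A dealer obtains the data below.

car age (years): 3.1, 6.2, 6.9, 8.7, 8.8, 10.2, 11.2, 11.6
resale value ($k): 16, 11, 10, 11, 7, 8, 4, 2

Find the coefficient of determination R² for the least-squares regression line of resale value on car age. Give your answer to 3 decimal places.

0.864

n = 8, Σx = 66.7, Σy = 69, Σxy = 493.7, Σx² = 612.83, Σy² = 731
Sxx = Σx² − (Σx)²/n = 612.83 − 556.11125 = 56.71875
Sxy = Σxy − (Σx)(Σy)/n = 493.7 − 575.2875 = -81.5875
Syy = Σy² − (Σy)²/n = 731 − 595.125 = 135.875
R² = Sxy²/(Sxx·Syy) = (-81.5875)²/(56.71875·135.875) = 0.863736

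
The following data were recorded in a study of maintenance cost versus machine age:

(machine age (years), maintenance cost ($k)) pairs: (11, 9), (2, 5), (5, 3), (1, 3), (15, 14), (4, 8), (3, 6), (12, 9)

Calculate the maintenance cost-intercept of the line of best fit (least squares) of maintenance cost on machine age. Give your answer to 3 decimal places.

3.114

n = 8, Σx = 53, Σy = 57, Σxy = 495, Σx² = 545
Sxx = Σx² − (Σx)²/n = 545 − 351.125 = 193.875
Sxy = Σxy − (Σx)(Σy)/n = 495 − 377.625 = 117.375
b = Sxy/Sxx = 117.375/193.875 = 0.605416
a = ȳ − b·x̄ = 7.125 − 0.605416·6.625 = 3.114120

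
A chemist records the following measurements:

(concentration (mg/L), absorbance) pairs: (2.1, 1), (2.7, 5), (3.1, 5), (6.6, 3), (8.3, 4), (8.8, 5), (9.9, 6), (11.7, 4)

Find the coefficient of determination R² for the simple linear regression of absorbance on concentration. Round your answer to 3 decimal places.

n = 8, Σx = 53.2, Σy = 33, Σxy = 234.3, Σx² = 446.1, Σy² = 153
Sxx = Σx² − (Σx)²/n = 446.1 − 353.78 = 92.32
Sxy = Σxy − (Σx)(Σy)/n = 234.3 − 219.45 = 14.85
Syy = Σy² − (Σy)²/n = 153 − 136.125 = 16.875
R² = Sxy²/(Sxx·Syy) = (14.85)²/(92.32·16.875) = 0.141551

0.142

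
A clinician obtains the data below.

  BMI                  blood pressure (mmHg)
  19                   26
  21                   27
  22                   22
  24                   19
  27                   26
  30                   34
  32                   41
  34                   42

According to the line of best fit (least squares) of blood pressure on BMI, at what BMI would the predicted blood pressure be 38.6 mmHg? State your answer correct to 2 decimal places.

33.10

n = 8, Σx = 209, Σy = 237, Σxy = 6463, Σx² = 5671
Sxx = Σx² − (Σx)²/n = 5671 − 5460.125 = 210.875
Sxy = Σxy − (Σx)(Σy)/n = 6463 − 6191.625 = 271.375
b = Sxy/Sxx = 271.375/210.875 = 1.286900
a = ȳ − b·x̄ = 29.625 − 1.286900·26.125 = -3.995258
Set a + b·x = 38.6: x = (38.6 − (-3.995258)) / 1.286900 = 33.099125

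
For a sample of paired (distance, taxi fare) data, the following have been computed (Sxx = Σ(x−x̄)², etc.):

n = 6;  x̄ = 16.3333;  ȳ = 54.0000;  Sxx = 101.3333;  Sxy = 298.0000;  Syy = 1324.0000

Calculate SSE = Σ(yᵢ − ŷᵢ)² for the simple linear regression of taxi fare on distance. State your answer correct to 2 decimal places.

b = Sxy/Sxx = 298/101.3333 = 2.940790
SSE = Syy − b·Sxy = 1324 − 2.940790·298 = 447.644449

447.64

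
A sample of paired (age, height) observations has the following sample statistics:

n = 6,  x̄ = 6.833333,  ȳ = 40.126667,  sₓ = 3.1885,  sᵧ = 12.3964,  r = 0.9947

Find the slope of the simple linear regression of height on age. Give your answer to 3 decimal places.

3.867

b = r · sᵧ/sₓ = 0.9947 · 12.3964/3.1885 = 3.867241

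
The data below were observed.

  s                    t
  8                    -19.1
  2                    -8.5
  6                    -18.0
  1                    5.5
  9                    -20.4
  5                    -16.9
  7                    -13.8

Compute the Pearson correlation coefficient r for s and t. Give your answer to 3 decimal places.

n = 7, Σx = 38, Σy = -91.2, Σxy = -637, Σx² = 260, Σy² = 1683.52
Sxx = Σx² − (Σx)²/n = 260 − 206.285714 = 53.714286
Sxy = Σxy − (Σx)(Σy)/n = -637 − (-495.085714) = -141.914286
Syy = Σy² − (Σy)²/n = 1683.52 − 1188.205714 = 495.314286
r = Sxy/√(Sxx·Syy) = -141.914286/√(26605.453061) = -141.914286/163.111781 = -0.870043

-0.870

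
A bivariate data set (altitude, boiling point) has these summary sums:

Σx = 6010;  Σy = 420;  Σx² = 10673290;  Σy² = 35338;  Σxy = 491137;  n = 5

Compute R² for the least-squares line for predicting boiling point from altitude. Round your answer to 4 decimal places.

Sxx = Σx² − (Σx)²/n = 10673290 − 7224020 = 3449270
Sxy = Σxy − (Σx)(Σy)/n = 491137 − 504840 = -13703
Syy = Σy² − (Σy)²/n = 35338 − 35280 = 58
R² = Sxy²/(Sxx·Syy) = (-13703)²/(3449270·58) = 0.938590

0.9386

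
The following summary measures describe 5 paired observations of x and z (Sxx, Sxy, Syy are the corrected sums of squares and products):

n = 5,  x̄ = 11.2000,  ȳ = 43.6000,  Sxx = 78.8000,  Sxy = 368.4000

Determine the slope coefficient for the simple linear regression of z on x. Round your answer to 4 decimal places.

4.6751

b = Sxy/Sxx = 368.4/78.8 = 4.675127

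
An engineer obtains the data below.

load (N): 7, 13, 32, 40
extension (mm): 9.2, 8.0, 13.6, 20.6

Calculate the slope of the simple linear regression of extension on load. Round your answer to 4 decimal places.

0.3380

n = 4, Σx = 92, Σy = 51.4, Σxy = 1427.6, Σx² = 2842
Sxx = Σx² − (Σx)²/n = 2842 − 2116 = 726
Sxy = Σxy − (Σx)(Σy)/n = 1427.6 − 1182.2 = 245.4
b = Sxy/Sxx = 245.4/726 = 0.338017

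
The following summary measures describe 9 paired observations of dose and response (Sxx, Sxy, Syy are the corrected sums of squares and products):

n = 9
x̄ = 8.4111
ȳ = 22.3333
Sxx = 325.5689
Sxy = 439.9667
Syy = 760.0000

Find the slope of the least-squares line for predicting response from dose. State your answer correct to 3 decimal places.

b = Sxy/Sxx = 439.9667/325.5689 = 1.351378

1.351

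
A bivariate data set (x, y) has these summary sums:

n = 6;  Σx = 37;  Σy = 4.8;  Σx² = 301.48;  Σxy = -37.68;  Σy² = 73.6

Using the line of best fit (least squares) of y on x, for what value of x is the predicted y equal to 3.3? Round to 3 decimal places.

Sxx = Σx² − (Σx)²/n = 301.48 − 228.166667 = 73.313333
Sxy = Σxy − (Σx)(Σy)/n = -37.68 − 29.6 = -67.28
b = Sxy/Sxx = -67.28/73.313333 = -0.917705
a = ȳ − b·x̄ = 0.8 − (-0.917705)·6.166667 = 6.459180
Set a + b·x = 3.3: x = (3.3 − 6.459180) / (-0.917705) = 3.442479

3.442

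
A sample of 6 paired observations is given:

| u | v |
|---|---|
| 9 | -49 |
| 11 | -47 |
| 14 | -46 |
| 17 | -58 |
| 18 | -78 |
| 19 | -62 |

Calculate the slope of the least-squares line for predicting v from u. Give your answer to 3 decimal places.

-2.254

n = 6, Σx = 88, Σy = -340, Σxy = -5170, Σx² = 1372
Sxx = Σx² − (Σx)²/n = 1372 − 1290.666667 = 81.333333
Sxy = Σxy − (Σx)(Σy)/n = -5170 − (-4986.666667) = -183.333333
b = Sxy/Sxx = -183.333333/81.333333 = -2.254098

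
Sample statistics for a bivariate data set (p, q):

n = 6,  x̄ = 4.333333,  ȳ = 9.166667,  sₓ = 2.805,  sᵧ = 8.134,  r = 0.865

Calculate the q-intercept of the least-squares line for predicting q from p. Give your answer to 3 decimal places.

-1.703

b = r · sᵧ/sₓ = 0.865 · 8.134/2.805 = 2.508346
a = ȳ − b·x̄ = 9.166667 − 2.508346·4.333333 = -1.702831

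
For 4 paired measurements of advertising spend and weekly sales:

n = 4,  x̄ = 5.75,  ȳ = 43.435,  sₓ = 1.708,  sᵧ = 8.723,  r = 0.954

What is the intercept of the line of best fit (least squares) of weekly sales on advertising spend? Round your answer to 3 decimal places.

15.420

b = r · sᵧ/sₓ = 0.954 · 8.723/1.708 = 4.872214
a = ȳ − b·x̄ = 43.435 − 4.872214·5.75 = 15.419768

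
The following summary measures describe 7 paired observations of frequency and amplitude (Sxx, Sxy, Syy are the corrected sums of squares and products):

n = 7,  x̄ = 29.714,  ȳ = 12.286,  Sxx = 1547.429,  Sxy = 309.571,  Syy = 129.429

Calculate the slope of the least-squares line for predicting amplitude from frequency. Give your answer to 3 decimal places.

0.200

b = Sxy/Sxx = 309.571/1547.429 = 0.200055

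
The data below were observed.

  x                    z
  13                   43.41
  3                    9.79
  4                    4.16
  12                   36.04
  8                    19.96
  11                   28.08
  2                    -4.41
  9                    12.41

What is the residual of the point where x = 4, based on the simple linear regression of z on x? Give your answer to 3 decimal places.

n = 8, Σx = 62, Σy = 149.44, Σxy = 1614.25, Σx² = 608
Sxx = Σx² − (Σx)²/n = 608 − 480.5 = 127.5
Sxy = Σxy − (Σx)(Σy)/n = 1614.25 − 1158.16 = 456.09
b = Sxy/Sxx = 456.09/127.5 = 3.577176
a = ȳ − b·x̄ = 18.68 − 3.577176·7.75 = -9.043118
ŷ(4) = -9.043118 + 3.577176·4 = 5.265588
residual = y − ŷ = 4.16 − 5.265588 = -1.105588

-1.106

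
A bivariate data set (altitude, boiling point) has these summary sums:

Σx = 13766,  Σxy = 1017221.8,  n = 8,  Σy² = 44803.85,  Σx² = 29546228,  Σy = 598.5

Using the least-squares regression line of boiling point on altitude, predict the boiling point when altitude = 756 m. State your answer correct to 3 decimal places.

76.895

Sxx = Σx² − (Σx)²/n = 29546228 − 23687844.5 = 5858383.5
Sxy = Σxy − (Σx)(Σy)/n = 1017221.8 − 1029868.875 = -12647.075
b = Sxy/Sxx = -12647.075/5858383.5 = -0.002159
a = ȳ − b·x̄ = 74.8125 − (-0.002159)·1720.75 = 78.527254
ŷ(756) = a + b·756 = 78.527254 + (-0.002159)·756 = 76.895202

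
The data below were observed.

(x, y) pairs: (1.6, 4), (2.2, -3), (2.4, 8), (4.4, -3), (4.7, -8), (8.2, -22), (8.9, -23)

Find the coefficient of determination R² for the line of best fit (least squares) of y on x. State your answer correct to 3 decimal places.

n = 7, Σx = 32.4, Σy = -47, Σxy = -416.9, Σx² = 201.06, Σy² = 1175
Sxx = Σx² − (Σx)²/n = 201.06 − 149.965714 = 51.094286
Sxy = Σxy − (Σx)(Σy)/n = -416.9 − (-217.542857) = -199.357143
Syy = Σy² − (Σy)²/n = 1175 − 315.571429 = 859.428571
R² = Sxy²/(Sxx·Syy) = (-199.357143)²/(51.094286·859.428571) = 0.905069

0.905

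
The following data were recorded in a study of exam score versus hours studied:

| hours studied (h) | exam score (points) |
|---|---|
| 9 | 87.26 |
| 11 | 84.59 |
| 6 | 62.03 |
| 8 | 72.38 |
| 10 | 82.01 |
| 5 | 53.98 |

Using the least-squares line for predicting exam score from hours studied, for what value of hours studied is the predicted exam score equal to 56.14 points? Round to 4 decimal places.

n = 6, Σx = 49, Σy = 442.25, Σxy = 3757.05, Σx² = 427
Sxx = Σx² − (Σx)²/n = 427 − 400.166667 = 26.833333
Sxy = Σxy − (Σx)(Σy)/n = 3757.05 − 3611.708333 = 145.341667
b = Sxy/Sxx = 145.341667/26.833333 = 5.416460
a = ȳ − b·x̄ = 73.708333 − 5.416460·8.166667 = 29.473913
Set a + b·x = 56.14: x = (56.14 − 29.473913) / 5.416460 = 4.923158

4.9232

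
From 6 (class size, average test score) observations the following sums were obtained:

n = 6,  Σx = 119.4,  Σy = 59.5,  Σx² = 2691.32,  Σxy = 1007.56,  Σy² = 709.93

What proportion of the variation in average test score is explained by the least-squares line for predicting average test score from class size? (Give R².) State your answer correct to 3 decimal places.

0.824

Sxx = Σx² − (Σx)²/n = 2691.32 − 2376.06 = 315.26
Sxy = Σxy − (Σx)(Σy)/n = 1007.56 − 1184.05 = -176.49
Syy = Σy² − (Σy)²/n = 709.93 − 590.041667 = 119.888333
R² = Sxy²/(Sxx·Syy) = (-176.49)²/(315.26·119.888333) = 0.824128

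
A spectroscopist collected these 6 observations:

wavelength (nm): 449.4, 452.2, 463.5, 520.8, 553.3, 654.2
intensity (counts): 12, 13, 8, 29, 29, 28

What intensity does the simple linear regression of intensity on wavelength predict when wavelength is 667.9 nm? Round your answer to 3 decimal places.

34.664

n = 6, Σx = 3093.4, Σy = 119, Σxy = 64445.9, Σx² = 1626628.62
Sxx = Σx² − (Σx)²/n = 1626628.62 − 1594853.926667 = 31774.693333
Sxy = Σxy − (Σx)(Σy)/n = 64445.9 − 61352.433333 = 3093.466667
b = Sxy/Sxx = 3093.466667/31774.693333 = 0.097356
a = ȳ − b·x̄ = 19.833333 − 0.097356·515.566667 = -30.360331
ŷ(667.9) = a + b·667.9 = -30.360331 + 0.097356·667.9 = 34.663943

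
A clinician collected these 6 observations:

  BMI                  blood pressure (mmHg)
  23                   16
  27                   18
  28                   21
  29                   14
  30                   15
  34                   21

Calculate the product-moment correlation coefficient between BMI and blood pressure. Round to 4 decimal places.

0.3572

n = 6, Σx = 171, Σy = 105, Σxy = 3012, Σx² = 4939, Σy² = 1883
Sxx = Σx² − (Σx)²/n = 4939 − 4873.5 = 65.5
Sxy = Σxy − (Σx)(Σy)/n = 3012 − 2992.5 = 19.5
Syy = Σy² − (Σy)²/n = 1883 − 1837.5 = 45.5
r = Sxy/√(Sxx·Syy) = 19.5/√(2980.25) = 19.5/54.591666 = 0.357197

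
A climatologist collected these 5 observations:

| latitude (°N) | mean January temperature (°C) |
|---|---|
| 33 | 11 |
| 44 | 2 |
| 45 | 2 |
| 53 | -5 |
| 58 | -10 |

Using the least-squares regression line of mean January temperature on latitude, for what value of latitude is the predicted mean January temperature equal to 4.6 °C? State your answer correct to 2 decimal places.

n = 5, Σx = 233, Σy = 0, Σxy = -304, Σx² = 11223
Sxx = Σx² − (Σx)²/n = 11223 − 10857.8 = 365.2
Sxy = Σxy − (Σx)(Σy)/n = -304 − 0 = -304
b = Sxy/Sxx = -304/365.2 = -0.832421
a = ȳ − b·x̄ = 0 − (-0.832421)·46.6 = 38.790800
Set a + b·x = 4.6: x = (4.6 − 38.790800) / (-0.832421) = 41.073947

41.07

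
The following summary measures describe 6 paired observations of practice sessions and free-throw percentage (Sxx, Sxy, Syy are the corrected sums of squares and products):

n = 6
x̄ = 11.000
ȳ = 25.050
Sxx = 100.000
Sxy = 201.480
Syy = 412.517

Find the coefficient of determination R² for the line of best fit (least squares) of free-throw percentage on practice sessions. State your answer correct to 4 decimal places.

R² = Sxy²/(Sxx·Syy) = (201.48)²/(100·412.517) = 0.984061

0.9841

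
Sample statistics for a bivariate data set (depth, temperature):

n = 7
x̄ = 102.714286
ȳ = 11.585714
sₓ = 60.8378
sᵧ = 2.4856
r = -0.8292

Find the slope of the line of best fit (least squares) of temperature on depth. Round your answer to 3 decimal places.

-0.034

b = r · sᵧ/sₓ = -0.8292 · 2.4856/60.8378 = -0.033878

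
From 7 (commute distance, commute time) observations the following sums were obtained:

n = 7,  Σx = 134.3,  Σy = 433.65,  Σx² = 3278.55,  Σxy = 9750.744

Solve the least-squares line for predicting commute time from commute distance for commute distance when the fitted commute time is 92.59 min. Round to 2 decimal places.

34.22

Sxx = Σx² − (Σx)²/n = 3278.55 − 2576.641429 = 701.908571
Sxy = Σxy − (Σx)(Σy)/n = 9750.744 − 8319.885 = 1430.859
b = Sxy/Sxx = 1430.859/701.908571 = 2.038526
a = ȳ − b·x̄ = 61.95 − 2.038526·19.185714 = 22.839419
Set a + b·x = 92.59: x = (92.59 − 22.839419) / 2.038526 = 34.216181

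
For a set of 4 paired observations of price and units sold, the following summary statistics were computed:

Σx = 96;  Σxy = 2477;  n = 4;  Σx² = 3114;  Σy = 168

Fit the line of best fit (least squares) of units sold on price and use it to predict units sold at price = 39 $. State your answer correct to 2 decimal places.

Sxx = Σx² − (Σx)²/n = 3114 − 2304 = 810
Sxy = Σxy − (Σx)(Σy)/n = 2477 − 4032 = -1555
b = Sxy/Sxx = -1555/810 = -1.919753
a = ȳ − b·x̄ = 42 − (-1.919753)·24 = 88.074074
ŷ(39) = a + b·39 = 88.074074 + (-1.919753)·39 = 13.203704

13.20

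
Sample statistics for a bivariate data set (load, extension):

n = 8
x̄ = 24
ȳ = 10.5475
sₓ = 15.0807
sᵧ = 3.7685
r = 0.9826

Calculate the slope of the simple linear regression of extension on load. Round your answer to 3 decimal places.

0.246

b = r · sᵧ/sₓ = 0.9826 · 3.7685/15.0807 = 0.245541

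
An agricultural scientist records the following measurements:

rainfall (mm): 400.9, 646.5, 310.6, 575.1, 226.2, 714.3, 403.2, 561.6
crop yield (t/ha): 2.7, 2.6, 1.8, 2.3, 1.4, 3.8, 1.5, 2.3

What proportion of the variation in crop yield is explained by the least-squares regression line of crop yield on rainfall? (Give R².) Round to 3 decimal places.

0.648

n = 8, Σx = 3838.4, Σy = 18.4, Σxy = 9572.64, Σx² = 2045251.16, Σy² = 46.52
Sxx = Σx² − (Σx)²/n = 2045251.16 − 1841664.32 = 203586.84
Sxy = Σxy − (Σx)(Σy)/n = 9572.64 − 8828.32 = 744.32
Syy = Σy² − (Σy)²/n = 46.52 − 42.32 = 4.2
R² = Sxy²/(Sxx·Syy) = (744.32)²/(203586.84·4.2) = 0.647919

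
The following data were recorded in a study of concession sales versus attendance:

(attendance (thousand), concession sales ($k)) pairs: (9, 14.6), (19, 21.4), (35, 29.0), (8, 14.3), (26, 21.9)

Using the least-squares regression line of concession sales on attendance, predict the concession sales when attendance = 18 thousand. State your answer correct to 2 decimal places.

19.51

n = 5, Σx = 97, Σy = 101.2, Σxy = 2236.8, Σx² = 2407
Sxx = Σx² − (Σx)²/n = 2407 − 1881.8 = 525.2
Sxy = Σxy − (Σx)(Σy)/n = 2236.8 − 1963.28 = 273.52
b = Sxy/Sxx = 273.52/525.2 = 0.520792
a = ȳ − b·x̄ = 20.24 − 0.520792·19.4 = 10.136634
ŷ(18) = a + b·18 = 10.136634 + 0.520792·18 = 19.510891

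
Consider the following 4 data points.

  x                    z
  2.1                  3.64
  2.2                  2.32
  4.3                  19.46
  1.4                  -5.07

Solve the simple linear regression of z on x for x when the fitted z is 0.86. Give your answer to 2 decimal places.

1.98

n = 4, Σx = 10, Σy = 20.35, Σxy = 89.328, Σx² = 29.7
Sxx = Σx² − (Σx)²/n = 29.7 − 25 = 4.7
Sxy = Σxy − (Σx)(Σy)/n = 89.328 − 50.875 = 38.453
b = Sxy/Sxx = 38.453/4.7 = 8.181489
a = ȳ − b·x̄ = 5.0875 − 8.181489·2.5 = -15.366223
Set a + b·x = 0.86: x = (0.86 − (-15.366223)) / 8.181489 = 1.983285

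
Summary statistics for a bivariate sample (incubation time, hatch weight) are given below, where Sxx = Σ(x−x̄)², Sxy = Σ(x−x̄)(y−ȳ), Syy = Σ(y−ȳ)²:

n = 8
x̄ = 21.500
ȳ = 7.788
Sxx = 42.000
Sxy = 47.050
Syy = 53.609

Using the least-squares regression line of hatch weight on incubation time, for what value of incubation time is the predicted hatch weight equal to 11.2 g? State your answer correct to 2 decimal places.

24.55

b = Sxy/Sxx = 47.05/42 = 1.120238
a = ȳ − b·x̄ = 7.788 − 1.120238·21.5 = -16.297119
Set a + b·x = 11.2: x = (11.2 − (-16.297119)) / 1.120238 = 24.545781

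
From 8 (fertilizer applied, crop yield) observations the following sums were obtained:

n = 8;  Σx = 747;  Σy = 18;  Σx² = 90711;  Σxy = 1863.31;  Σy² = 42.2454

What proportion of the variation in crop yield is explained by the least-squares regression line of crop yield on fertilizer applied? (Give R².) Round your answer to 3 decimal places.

0.911

Sxx = Σx² − (Σx)²/n = 90711 − 69751.125 = 20959.875
Sxy = Σxy − (Σx)(Σy)/n = 1863.31 − 1680.75 = 182.56
Syy = Σy² − (Σy)²/n = 42.2454 − 40.5 = 1.7454
R² = Sxy²/(Sxx·Syy) = (182.56)²/(20959.875·1.7454) = 0.911019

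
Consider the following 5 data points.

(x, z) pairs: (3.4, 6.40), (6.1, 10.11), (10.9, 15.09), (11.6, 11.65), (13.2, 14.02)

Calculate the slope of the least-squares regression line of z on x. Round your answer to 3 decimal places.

n = 5, Σx = 45.2, Σy = 57.27, Σxy = 568.116, Σx² = 476.38
Sxx = Σx² − (Σx)²/n = 476.38 − 408.608 = 67.772
Sxy = Σxy − (Σx)(Σy)/n = 568.116 − 517.7208 = 50.3952
b = Sxy/Sxx = 50.3952/67.772 = 0.743599

0.744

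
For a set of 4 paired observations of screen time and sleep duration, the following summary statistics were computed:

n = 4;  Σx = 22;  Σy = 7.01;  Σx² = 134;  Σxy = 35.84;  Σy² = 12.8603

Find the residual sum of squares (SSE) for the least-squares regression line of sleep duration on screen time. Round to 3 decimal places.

Sxx = Σx² − (Σx)²/n = 134 − 121 = 13
Sxy = Σxy − (Σx)(Σy)/n = 35.84 − 38.555 = -2.715
Syy = Σy² − (Σy)²/n = 12.8603 − 12.285025 = 0.575275
b = Sxy/Sxx = -2.715/13 = -0.208846
SSE = Syy − b·Sxy = 0.575275 − (-0.208846)·(-2.715) = 0.008258

0.008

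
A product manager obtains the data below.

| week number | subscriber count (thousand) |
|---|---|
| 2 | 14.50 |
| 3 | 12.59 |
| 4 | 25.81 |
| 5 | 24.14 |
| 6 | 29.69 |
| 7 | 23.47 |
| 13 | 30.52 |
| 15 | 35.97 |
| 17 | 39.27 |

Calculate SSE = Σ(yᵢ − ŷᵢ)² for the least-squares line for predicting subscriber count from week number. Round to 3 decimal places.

n = 9, Σx = 72, Σy = 235.96, Σxy = 2237.04, Σx² = 822, Σy² = 6817.435
Sxx = Σx² − (Σx)²/n = 822 − 576 = 246
Sxy = Σxy − (Σx)(Σy)/n = 2237.04 − 1887.68 = 349.36
Syy = Σy² − (Σy)²/n = 6817.435 − 6186.346844 = 631.088156
b = Sxy/Sxx = 349.36/246 = 1.420163
SSE = Syy − b·Sxy = 631.088156 − 1.420163·349.36 = 134.940149

134.940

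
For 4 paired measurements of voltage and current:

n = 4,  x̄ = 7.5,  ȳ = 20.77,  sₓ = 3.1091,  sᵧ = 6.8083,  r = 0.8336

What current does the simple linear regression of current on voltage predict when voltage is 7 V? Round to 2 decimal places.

b = r · sᵧ/sₓ = 0.8336 · 6.8083/3.1091 = 1.825415
a = ȳ − b·x̄ = 20.77 − 1.825415·7.5 = 7.079385
ŷ(7) = a + b·7 = 7.079385 + 1.825415·7 = 19.857292

19.86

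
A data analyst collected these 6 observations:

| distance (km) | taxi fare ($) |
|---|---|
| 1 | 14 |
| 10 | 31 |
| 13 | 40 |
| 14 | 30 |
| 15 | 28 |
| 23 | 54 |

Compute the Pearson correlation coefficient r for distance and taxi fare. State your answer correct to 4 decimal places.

n = 6, Σx = 76, Σy = 197, Σxy = 2926, Σx² = 1220, Σy² = 7357
Sxx = Σx² − (Σx)²/n = 1220 − 962.666667 = 257.333333
Sxy = Σxy − (Σx)(Σy)/n = 2926 − 2495.333333 = 430.666667
Syy = Σy² − (Σy)²/n = 7357 − 6468.166667 = 888.833333
r = Sxy/√(Sxx·Syy) = 430.666667/√(228726.444444) = 430.666667/478.253536 = 0.900499

0.9005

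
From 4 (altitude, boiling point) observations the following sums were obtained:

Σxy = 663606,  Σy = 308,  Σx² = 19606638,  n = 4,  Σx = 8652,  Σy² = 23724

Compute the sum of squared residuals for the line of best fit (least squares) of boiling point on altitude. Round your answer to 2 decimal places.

Sxx = Σx² − (Σx)²/n = 19606638 − 18714276 = 892362
Sxy = Σxy − (Σx)(Σy)/n = 663606 − 666204 = -2598
Syy = Σy² − (Σy)²/n = 23724 − 23716 = 8
b = Sxy/Sxx = -2598/892362 = -0.002911
SSE = Syy − b·Sxy = 8 − (-0.002911)·(-2598) = 0.436249

0.44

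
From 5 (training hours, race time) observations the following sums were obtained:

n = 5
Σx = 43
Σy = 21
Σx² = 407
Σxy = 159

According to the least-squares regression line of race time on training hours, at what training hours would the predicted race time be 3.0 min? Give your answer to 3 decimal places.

10.667

Sxx = Σx² − (Σx)²/n = 407 − 369.8 = 37.2
Sxy = Σxy − (Σx)(Σy)/n = 159 − 180.6 = -21.6
b = Sxy/Sxx = -21.6/37.2 = -0.580645
a = ȳ − b·x̄ = 4.2 − (-0.580645)·8.6 = 9.193548
Set a + b·x = 3.0: x = (3.0 − 9.193548) / (-0.580645) = 10.666667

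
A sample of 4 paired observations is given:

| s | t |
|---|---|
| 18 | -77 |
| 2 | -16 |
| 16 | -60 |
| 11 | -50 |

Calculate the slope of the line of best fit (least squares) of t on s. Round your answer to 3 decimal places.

n = 4, Σx = 47, Σy = -203, Σxy = -2928, Σx² = 705
Sxx = Σx² − (Σx)²/n = 705 − 552.25 = 152.75
Sxy = Σxy − (Σx)(Σy)/n = -2928 − (-2385.25) = -542.75
b = Sxy/Sxx = -542.75/152.75 = -3.553191

-3.553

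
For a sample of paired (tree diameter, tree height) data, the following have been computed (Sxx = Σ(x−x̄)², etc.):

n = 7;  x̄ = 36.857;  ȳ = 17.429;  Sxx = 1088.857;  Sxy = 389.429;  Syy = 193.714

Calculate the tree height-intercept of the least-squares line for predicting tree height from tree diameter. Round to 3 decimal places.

4.247

b = Sxy/Sxx = 389.429/1088.857 = 0.357649
a = ȳ − b·x̄ = 17.429 − 0.357649·36.857 = 4.247118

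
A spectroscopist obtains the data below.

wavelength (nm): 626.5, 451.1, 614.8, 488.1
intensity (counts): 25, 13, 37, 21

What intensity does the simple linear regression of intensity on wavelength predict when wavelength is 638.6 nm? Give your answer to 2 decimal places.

32.70

n = 4, Σx = 2180.5, Σy = 96, Σxy = 54524.5, Σx² = 1212214.11
Sxx = Σx² − (Σx)²/n = 1212214.11 − 1188645.0625 = 23569.0475
Sxy = Σxy − (Σx)(Σy)/n = 54524.5 − 52332 = 2192.5
b = Sxy/Sxx = 2192.5/23569.0475 = 0.093025
a = ȳ − b·x̄ = 24 − 0.093025·545.125 = -26.710007
ŷ(638.6) = a + b·638.6 = -26.710007 + 0.093025·638.6 = 32.695470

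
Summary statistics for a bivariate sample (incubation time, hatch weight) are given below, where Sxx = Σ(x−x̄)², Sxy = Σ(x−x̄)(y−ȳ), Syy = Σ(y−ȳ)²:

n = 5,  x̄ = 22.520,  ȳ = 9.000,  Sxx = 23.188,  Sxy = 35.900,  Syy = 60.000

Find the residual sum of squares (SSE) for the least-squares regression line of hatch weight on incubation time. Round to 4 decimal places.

4.4191

b = Sxy/Sxx = 35.9/23.188 = 1.548215
SSE = Syy − b·Sxy = 60 − 1.548215·35.9 = 4.419096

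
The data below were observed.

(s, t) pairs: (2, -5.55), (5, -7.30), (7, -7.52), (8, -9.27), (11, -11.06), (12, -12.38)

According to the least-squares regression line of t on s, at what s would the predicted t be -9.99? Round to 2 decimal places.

9.21

n = 6, Σx = 45, Σy = -53.08, Σxy = -444.62, Σx² = 407
Sxx = Σx² − (Σx)²/n = 407 − 337.5 = 69.5
Sxy = Σxy − (Σx)(Σy)/n = -444.62 − (-398.1) = -46.52
b = Sxy/Sxx = -46.52/69.5 = -0.669353
a = ȳ − b·x̄ = -8.846667 − (-0.669353)·7.5 = -3.826523
Set a + b·x = -9.99: x = (-9.99 − (-3.826523)) / (-0.669353) = 9.208118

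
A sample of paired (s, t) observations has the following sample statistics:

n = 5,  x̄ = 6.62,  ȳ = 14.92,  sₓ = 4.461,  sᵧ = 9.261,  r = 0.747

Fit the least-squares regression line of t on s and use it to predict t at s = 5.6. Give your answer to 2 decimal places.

13.34

b = r · sᵧ/sₓ = 0.747 · 9.261/4.461 = 1.550766
a = ȳ − b·x̄ = 14.92 − 1.550766·6.62 = 4.653929
ŷ(5.6) = a + b·5.6 = 4.653929 + 1.550766·5.6 = 13.338219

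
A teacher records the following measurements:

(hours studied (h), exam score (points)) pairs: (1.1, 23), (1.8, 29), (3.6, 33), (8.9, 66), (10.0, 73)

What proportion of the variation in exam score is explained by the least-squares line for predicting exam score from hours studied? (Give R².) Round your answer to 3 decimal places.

n = 5, Σx = 25.4, Σy = 224, Σxy = 1513.7, Σx² = 196.62, Σy² = 12144
Sxx = Σx² − (Σx)²/n = 196.62 − 129.032 = 67.588
Sxy = Σxy − (Σx)(Σy)/n = 1513.7 − 1137.92 = 375.78
Syy = Σy² − (Σy)²/n = 12144 − 10035.2 = 2108.8
R² = Sxy²/(Sxx·Syy) = (375.78)²/(67.588·2108.8) = 0.990746

0.991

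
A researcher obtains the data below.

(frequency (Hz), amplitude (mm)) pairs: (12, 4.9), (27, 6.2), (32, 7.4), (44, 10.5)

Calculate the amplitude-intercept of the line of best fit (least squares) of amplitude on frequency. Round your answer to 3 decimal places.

2.270

n = 4, Σx = 115, Σy = 29, Σxy = 925, Σx² = 3833
Sxx = Σx² − (Σx)²/n = 3833 − 3306.25 = 526.75
Sxy = Σxy − (Σx)(Σy)/n = 925 − 833.75 = 91.25
b = Sxy/Sxx = 91.25/526.75 = 0.173232
a = ȳ − b·x̄ = 7.25 − 0.173232·28.75 = 2.269578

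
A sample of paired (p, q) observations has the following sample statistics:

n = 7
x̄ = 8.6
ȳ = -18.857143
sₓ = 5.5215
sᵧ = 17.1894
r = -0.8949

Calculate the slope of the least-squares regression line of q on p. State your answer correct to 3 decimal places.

-2.786

b = r · sᵧ/sₓ = -0.8949 · 17.1894/5.5215 = -2.785981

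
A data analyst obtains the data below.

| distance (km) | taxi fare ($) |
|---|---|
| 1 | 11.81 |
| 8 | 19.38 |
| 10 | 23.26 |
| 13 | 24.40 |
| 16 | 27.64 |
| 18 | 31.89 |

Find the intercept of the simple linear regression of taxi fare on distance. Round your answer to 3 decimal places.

n = 6, Σx = 66, Σy = 138.38, Σxy = 1732.91, Σx² = 914
Sxx = Σx² − (Σx)²/n = 914 − 726 = 188
Sxy = Σxy − (Σx)(Σy)/n = 1732.91 − 1522.18 = 210.73
b = Sxy/Sxx = 210.73/188 = 1.120904
a = ȳ − b·x̄ = 23.063333 − 1.120904·11 = 10.733387

10.733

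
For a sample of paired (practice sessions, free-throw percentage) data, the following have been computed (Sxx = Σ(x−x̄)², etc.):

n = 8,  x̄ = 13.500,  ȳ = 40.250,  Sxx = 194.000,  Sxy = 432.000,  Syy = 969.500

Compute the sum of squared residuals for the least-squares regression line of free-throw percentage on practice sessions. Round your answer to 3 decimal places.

7.521

b = Sxy/Sxx = 432/194 = 2.226804
SSE = Syy − b·Sxy = 969.5 − 2.226804·432 = 7.520619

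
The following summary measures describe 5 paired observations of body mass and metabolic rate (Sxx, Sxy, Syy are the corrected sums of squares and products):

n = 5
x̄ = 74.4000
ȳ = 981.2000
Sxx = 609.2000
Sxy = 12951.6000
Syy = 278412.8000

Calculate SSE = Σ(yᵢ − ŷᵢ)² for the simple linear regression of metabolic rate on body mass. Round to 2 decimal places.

b = Sxy/Sxx = 12951.6/609.2 = 21.260013
SSE = Syy − b·Sxy = 278412.8 − 21.260013·12951.6 = 3061.613920

3061.61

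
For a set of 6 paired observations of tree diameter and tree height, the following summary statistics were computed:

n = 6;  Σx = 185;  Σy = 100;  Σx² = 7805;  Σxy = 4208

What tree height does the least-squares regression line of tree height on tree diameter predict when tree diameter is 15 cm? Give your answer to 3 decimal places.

8.190

Sxx = Σx² − (Σx)²/n = 7805 − 5704.166667 = 2100.833333
Sxy = Σxy − (Σx)(Σy)/n = 4208 − 3083.333333 = 1124.666667
b = Sxy/Sxx = 1124.666667/2100.833333 = 0.535343
a = ȳ − b·x̄ = 16.666667 − 0.535343·30.833333 = 0.160254
ŷ(15) = a + b·15 = 0.160254 + 0.535343·15 = 8.190401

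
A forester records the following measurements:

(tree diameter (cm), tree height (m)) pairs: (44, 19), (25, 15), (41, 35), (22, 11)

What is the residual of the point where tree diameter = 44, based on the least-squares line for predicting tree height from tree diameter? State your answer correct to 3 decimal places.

n = 4, Σx = 132, Σy = 80, Σxy = 2888, Σx² = 4726
Sxx = Σx² − (Σx)²/n = 4726 − 4356 = 370
Sxy = Σxy − (Σx)(Σy)/n = 2888 − 2640 = 248
b = Sxy/Sxx = 248/370 = 0.670270
a = ȳ − b·x̄ = 20 − 0.670270·33 = -2.118919
ŷ(44) = -2.118919 + 0.670270·44 = 27.372973
residual = y − ŷ = 19 − 27.372973 = -8.372973

-8.373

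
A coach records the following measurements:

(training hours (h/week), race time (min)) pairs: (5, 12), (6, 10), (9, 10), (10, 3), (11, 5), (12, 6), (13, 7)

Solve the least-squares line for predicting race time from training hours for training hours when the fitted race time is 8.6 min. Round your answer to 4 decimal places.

8.1041

n = 7, Σx = 66, Σy = 53, Σxy = 458, Σx² = 676
Sxx = Σx² − (Σx)²/n = 676 − 622.285714 = 53.714286
Sxy = Σxy − (Σx)(Σy)/n = 458 − 499.714286 = -41.714286
b = Sxy/Sxx = -41.714286/53.714286 = -0.776596
a = ȳ − b·x̄ = 7.571429 − (-0.776596)·9.428571 = 14.893617
Set a + b·x = 8.6: x = (8.6 − 14.893617) / (-0.776596) = 8.104110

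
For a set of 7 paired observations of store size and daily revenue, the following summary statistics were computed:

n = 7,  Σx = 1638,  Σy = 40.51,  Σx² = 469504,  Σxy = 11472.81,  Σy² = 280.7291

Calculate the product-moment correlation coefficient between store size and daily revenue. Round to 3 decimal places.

0.998

Sxx = Σx² − (Σx)²/n = 469504 − 383292 = 86212
Sxy = Σxy − (Σx)(Σy)/n = 11472.81 − 9479.34 = 1993.47
Syy = Σy² − (Σy)²/n = 280.7291 − 234.437157 = 46.291943
r = Sxy/√(Sxx·Syy) = 1993.47/√(3990920.9776) = 1993.47/1997.728955 = 0.997868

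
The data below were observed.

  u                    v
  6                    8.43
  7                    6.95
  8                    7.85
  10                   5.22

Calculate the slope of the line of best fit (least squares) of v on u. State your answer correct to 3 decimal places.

n = 4, Σx = 31, Σy = 28.45, Σxy = 214.23, Σx² = 249
Sxx = Σx² − (Σx)²/n = 249 − 240.25 = 8.75
Sxy = Σxy − (Σx)(Σy)/n = 214.23 − 220.4875 = -6.2575
b = Sxy/Sxx = -6.2575/8.75 = -0.715143

-0.715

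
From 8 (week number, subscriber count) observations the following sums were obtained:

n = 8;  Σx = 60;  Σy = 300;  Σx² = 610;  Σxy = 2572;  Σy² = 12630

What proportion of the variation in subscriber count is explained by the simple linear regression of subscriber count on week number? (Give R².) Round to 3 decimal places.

0.470

Sxx = Σx² − (Σx)²/n = 610 − 450 = 160
Sxy = Σxy − (Σx)(Σy)/n = 2572 − 2250 = 322
Syy = Σy² − (Σy)²/n = 12630 − 11250 = 1380
R² = Sxy²/(Sxx·Syy) = (322)²/(160·1380) = 0.469583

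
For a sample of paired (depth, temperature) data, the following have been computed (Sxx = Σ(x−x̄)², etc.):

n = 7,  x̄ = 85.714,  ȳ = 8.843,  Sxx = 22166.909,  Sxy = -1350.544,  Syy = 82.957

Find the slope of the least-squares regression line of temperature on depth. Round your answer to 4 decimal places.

-0.0609

b = Sxy/Sxx = -1350.544/22166.909 = -0.060926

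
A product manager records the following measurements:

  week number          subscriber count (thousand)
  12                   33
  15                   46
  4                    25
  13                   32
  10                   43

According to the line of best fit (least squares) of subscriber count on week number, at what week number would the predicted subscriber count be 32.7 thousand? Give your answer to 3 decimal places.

8.579

n = 5, Σx = 54, Σy = 179, Σxy = 2032, Σx² = 654
Sxx = Σx² − (Σx)²/n = 654 − 583.2 = 70.8
Sxy = Σxy − (Σx)(Σy)/n = 2032 − 1933.2 = 98.8
b = Sxy/Sxx = 98.8/70.8 = 1.395480
a = ȳ − b·x̄ = 35.8 − 1.395480·10.8 = 20.728814
Set a + b·x = 32.7: x = (32.7 − 20.728814) / 1.395480 = 8.578543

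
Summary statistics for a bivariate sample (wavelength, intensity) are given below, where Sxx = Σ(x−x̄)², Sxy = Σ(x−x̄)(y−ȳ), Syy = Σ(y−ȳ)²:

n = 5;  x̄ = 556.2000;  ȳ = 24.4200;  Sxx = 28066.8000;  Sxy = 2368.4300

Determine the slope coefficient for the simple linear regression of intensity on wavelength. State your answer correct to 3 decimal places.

b = Sxy/Sxx = 2368.43/28066.8 = 0.084385

0.084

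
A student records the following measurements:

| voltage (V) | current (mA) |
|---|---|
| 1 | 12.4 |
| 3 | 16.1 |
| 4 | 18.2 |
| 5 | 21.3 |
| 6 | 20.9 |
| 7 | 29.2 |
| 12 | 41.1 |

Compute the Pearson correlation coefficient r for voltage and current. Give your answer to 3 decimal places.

n = 7, Σx = 38, Σy = 159.2, Σxy = 1063, Σx² = 280, Σy² = 4176.56
Sxx = Σx² − (Σx)²/n = 280 − 206.285714 = 73.714286
Sxy = Σxy − (Σx)(Σy)/n = 1063 − 864.228571 = 198.771429
Syy = Σy² − (Σy)²/n = 4176.56 − 3620.662857 = 555.897143
r = Sxy/√(Sxx·Syy) = 198.771429/√(40977.560816) = 198.771429/202.429150 = 0.981931

0.982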